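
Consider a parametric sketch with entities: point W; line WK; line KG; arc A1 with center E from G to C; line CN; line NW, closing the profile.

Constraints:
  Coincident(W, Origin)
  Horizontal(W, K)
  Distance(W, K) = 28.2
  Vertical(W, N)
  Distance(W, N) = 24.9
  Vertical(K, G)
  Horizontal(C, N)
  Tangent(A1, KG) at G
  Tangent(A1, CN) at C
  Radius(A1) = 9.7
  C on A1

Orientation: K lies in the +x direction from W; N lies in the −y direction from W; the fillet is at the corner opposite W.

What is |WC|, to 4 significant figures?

31.02

W is at the origin; WK is horizontal with |WK| = 28.2 and K on the +x side, so K = (28.20, 0.000). WN is vertical with |WN| = 24.9 and N on the −y side, so N = (0.000, -24.90). The virtual corner opposite W is at (28.20, -24.90). Tangency of A1 to KG means the radius EG is perpendicular to KG and the tangent condition forces EC to be normal to CN, with radius 9.7, so the center E sits 9.7 in from both sides at E = (18.50, -15.20). That places the tangent points at G = (28.20, -15.20) on KG and C = (18.50, -24.90) on CN. Then |WC| = |C − W| = 31.02.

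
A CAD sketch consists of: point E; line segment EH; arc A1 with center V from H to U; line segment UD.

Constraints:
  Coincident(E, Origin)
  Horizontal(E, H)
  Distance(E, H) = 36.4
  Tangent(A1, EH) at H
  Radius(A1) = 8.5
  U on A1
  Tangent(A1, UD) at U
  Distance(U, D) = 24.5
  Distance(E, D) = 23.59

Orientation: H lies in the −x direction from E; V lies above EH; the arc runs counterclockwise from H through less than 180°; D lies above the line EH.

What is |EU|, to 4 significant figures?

30.52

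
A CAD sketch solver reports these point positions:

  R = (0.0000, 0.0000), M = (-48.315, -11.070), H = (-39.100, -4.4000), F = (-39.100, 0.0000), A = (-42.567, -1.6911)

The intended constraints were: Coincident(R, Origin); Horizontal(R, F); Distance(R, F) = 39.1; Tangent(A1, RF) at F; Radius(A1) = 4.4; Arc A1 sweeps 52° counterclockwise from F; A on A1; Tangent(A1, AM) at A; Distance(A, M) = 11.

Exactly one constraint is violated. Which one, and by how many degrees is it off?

Tangent(A1, AM) at A — off by 6.50°.

R = (0.00, 0.00) ✓; R.y = 0.00, F.y = 0.00 ✓; |RF| = 39.10 ✓; ∠(HF, FR) = 90.00° ✓; |HF| = 4.400 ✓; bearing(H→A) − bearing(H→F) = 52.00° ✓; |HA| = 4.400 ✓; ∠(HA, AM) = 83.50° ✗; |AM| = 11.00 ✓.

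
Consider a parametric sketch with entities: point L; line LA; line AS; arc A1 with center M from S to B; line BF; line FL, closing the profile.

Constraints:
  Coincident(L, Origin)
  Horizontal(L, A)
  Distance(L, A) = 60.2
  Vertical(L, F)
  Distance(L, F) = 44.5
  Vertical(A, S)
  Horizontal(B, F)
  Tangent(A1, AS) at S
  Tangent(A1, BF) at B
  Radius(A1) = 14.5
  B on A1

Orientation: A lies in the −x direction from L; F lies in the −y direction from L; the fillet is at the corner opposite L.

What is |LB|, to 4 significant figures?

63.79

The virtual corner opposite L is at (-60.20, -44.50). Tangency of A1 to AS means the radius MS is perpendicular to AS and the tangent condition forces MB to be normal to BF, with radius 14.5, so the center M sits 14.5 in from both sides at M = (-45.70, -30.00). That places the tangent points at S = (-60.20, -30.00) on AS and B = (-45.70, -44.50) on BF. Then |LB| = |B − L| = 63.79.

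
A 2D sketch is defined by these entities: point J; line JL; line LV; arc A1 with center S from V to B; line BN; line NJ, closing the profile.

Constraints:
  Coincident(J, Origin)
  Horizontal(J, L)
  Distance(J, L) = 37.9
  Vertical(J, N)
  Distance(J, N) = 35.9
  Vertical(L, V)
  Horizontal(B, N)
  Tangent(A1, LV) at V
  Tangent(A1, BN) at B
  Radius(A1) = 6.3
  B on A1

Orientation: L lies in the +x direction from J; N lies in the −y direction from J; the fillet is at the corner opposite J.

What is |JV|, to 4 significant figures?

48.09

J is at the origin; JL is horizontal with |JL| = 37.9 and L on the +x side, so L = (37.90, 0.000). JN is vertical with |JN| = 35.9 and N on the −y side, so N = (0.000, -35.90). The virtual corner opposite J is at (37.90, -35.90). A1 meets LV tangentially, so SV is at right angles to LV and A1 meets BN tangentially, so SB is at right angles to BN, with radius 6.3, so the center S sits 6.3 in from both sides at S = (31.60, -29.60). That places the tangent points at V = (37.90, -29.60) on LV and B = (31.60, -35.90) on BN. Then |JV| = |V − J| = 48.09.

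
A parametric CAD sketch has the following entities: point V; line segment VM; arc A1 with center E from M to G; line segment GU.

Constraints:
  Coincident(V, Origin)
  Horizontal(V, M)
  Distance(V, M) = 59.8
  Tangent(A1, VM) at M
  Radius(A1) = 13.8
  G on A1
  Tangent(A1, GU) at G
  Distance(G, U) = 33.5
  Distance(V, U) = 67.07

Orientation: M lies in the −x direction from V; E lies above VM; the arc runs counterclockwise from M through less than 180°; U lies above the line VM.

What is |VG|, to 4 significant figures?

48.17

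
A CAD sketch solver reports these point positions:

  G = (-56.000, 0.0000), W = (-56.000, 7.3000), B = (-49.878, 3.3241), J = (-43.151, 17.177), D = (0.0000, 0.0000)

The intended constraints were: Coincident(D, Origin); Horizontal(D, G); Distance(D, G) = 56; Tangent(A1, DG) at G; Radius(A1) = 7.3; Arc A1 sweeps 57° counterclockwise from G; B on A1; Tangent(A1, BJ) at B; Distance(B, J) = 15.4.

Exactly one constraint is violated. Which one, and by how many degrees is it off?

Tangent(A1, BJ) at B — off by 7.10°.

D = (0.00, 0.00) ✓; D.y = 0.00, G.y = 0.00 ✓; |DG| = 56.00 ✓; ∠(WG, GD) = 90.00° ✓; |WG| = 7.300 ✓; bearing(W→B) − bearing(W→G) = 57.00° ✓; |WB| = 7.300 ✓; ∠(WB, BJ) = 82.90° ✗; |BJ| = 15.40 ✓.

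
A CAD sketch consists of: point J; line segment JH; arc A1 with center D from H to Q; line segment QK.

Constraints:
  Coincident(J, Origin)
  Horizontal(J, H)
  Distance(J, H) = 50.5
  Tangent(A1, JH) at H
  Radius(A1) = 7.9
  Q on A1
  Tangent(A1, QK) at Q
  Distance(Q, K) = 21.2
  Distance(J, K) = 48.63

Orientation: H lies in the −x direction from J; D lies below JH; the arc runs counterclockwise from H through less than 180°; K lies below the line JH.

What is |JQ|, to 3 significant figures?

57.4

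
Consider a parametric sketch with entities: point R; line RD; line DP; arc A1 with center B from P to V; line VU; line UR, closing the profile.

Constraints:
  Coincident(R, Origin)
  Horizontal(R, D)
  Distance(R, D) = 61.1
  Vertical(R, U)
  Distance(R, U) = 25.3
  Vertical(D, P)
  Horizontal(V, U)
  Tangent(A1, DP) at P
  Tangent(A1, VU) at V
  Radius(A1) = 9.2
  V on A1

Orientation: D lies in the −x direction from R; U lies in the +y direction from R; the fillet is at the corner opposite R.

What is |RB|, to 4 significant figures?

54.34

R is at the origin; RD is horizontal with |RD| = 61.1 and D on the −x side, so D = (-61.10, 0.000). RU is vertical with |RU| = 25.3 and U on the +y side, so U = (0.000, 25.30). The virtual corner opposite R is at (-61.10, 25.30). A1 meets DP tangentially, so BP is at right angles to DP and since A1 is tangent to VU there, BV ⟂ VU, with radius 9.2, so the center B sits 9.2 in from both sides at B = (-51.90, 16.10). Then |RB| = |B − R| = 54.34.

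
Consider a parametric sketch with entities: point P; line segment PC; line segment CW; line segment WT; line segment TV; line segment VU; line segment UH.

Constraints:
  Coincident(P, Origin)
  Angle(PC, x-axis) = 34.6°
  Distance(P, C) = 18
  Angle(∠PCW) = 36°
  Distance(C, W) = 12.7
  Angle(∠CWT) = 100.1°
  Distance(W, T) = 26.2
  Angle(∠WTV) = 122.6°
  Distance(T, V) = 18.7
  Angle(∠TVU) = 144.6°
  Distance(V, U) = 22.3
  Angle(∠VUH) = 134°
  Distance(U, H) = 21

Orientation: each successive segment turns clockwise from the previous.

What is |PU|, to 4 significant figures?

45.19

P is at the origin; PC runs at 34.6° with length 18.0, so C = (14.82, 10.22). ∠PCW = 36.0° gives CW at -109.4° from the x-axis; with |CW| = 12.7, W = (10.60, -1.758). ∠CWT = 100.1° gives WT at 170.7° from the x-axis; with |WT| = 26.2, T = (-15.26, 2.476). ∠WTV = 122.6° gives TV at 113.3° from the x-axis; with |TV| = 18.7, V = (-22.65, 19.65). ∠TVU = 144.6° gives VU at 77.90° from the x-axis; with |VU| = 22.3, U = (-17.98, 41.46). Then |PU| = |U − P| = 45.19.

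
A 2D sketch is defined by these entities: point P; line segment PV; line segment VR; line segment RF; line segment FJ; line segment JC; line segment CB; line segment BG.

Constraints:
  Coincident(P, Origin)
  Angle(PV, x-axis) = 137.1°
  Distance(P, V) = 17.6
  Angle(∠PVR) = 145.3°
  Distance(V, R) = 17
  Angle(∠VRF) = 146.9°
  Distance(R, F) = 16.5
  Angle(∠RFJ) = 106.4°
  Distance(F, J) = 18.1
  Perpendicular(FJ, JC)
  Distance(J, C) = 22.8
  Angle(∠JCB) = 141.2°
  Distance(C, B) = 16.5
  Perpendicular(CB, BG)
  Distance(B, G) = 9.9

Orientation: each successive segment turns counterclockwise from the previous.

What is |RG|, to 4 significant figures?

14.42

P is at the origin; PV runs at 137.1° with length 17.6, so V = (-12.89, 11.98). ∠PVR = 145.3° gives VR at 171.8° from the x-axis; with |VR| = 17.0, R = (-29.72, 14.41). ∠VRF = 146.9° gives RF at -155.1° from the x-axis; with |RF| = 16.5, F = (-44.69, 7.458). ∠RFJ = 106.4° gives FJ at -81.50° from the x-axis; with |FJ| = 18.1, J = (-42.01, -10.44). FJ is perpendicular to JC, so JC runs at 8.500°; with |JC| = 22.8, C = (-19.46, -7.073). ∠JCB = 141.2° gives CB at 47.30° from the x-axis; with |CB| = 16.5, B = (-8.271, 5.053). CB ⟂ BG, so BG runs at 137.3°; with |BG| = 9.9, G = (-15.55, 11.77). Then |RG| = |G − R| = 14.42.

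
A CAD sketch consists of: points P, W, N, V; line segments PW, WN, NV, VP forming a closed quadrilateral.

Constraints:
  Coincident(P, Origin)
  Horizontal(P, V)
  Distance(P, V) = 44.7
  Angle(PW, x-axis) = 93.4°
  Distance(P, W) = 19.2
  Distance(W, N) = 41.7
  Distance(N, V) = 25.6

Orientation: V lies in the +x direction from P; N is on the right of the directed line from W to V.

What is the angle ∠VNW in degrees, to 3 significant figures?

92.0°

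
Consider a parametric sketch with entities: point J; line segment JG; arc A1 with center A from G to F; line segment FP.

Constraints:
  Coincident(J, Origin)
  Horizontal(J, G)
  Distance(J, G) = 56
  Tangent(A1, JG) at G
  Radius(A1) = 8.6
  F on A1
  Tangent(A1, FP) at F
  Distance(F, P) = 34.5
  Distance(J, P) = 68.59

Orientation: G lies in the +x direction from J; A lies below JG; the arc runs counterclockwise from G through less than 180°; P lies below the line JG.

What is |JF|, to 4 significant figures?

48.51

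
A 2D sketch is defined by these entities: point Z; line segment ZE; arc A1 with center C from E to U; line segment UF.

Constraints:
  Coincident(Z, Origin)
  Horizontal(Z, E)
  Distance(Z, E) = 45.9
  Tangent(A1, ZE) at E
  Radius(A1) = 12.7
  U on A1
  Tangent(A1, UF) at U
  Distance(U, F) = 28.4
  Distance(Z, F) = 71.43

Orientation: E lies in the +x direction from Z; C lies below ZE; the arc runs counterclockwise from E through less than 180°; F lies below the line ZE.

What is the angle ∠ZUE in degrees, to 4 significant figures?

80.57°

Checks: |CU| = 12.70 ✓; ∠(CU, UF) = 90.00° ✓; |UF| = 28.40 ✓; |ZF| = 71.43 ✓.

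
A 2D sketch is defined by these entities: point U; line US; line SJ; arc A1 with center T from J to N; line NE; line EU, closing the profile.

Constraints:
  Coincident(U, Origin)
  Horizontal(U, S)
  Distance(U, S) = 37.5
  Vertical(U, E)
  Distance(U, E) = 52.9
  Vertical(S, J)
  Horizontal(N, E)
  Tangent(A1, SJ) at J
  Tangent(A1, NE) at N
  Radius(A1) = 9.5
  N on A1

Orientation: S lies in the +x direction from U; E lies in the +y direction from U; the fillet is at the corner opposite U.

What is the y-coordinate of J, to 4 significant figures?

43.40

U is at the origin; US is horizontal with |US| = 37.5 and S on the +x side, so S = (37.50, 0.000). U and E share the same x with |UE| = 52.9 and E on the +y side, so E = (0.000, 52.90). The virtual corner opposite U is at (37.50, 52.90). A1 meets SJ tangentially, so TJ is at right angles to SJ and A1 meets NE tangentially, so TN is at right angles to NE, with radius 9.5, so the center T sits 9.5 in from both sides at T = (28.00, 43.40). That places the tangent points at J = (37.50, 43.40) on SJ and N = (28.00, 52.90) on NE. So J.y = 43.40.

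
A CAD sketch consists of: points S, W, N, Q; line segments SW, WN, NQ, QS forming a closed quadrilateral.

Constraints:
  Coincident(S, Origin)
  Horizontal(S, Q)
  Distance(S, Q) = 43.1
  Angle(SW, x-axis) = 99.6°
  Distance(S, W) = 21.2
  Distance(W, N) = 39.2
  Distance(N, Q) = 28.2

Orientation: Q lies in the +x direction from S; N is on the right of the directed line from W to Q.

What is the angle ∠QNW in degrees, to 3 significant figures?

97.3°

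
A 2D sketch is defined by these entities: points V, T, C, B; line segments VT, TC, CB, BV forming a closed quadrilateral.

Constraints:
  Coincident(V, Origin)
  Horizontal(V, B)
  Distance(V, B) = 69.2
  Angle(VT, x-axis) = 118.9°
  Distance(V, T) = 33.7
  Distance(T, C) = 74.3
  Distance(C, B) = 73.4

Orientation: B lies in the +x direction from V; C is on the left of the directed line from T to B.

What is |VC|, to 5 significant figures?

83.623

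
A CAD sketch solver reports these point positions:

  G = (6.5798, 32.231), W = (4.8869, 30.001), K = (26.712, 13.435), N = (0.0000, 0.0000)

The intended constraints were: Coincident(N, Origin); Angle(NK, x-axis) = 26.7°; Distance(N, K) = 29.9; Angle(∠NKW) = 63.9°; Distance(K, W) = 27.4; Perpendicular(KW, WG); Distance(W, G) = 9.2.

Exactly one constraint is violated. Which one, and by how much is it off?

Distance(W, G) = 9.2 — off by 6.40.

N = (0.00, 0.00) ✓; NK at 26.70° ✓; |NK| = 29.90 ✓; ∠NKW = 63.90° ✓; |KW| = 27.40 ✓; ∠(KW, WG) = 90.00° ✓; |WG| = 2.800 ✗.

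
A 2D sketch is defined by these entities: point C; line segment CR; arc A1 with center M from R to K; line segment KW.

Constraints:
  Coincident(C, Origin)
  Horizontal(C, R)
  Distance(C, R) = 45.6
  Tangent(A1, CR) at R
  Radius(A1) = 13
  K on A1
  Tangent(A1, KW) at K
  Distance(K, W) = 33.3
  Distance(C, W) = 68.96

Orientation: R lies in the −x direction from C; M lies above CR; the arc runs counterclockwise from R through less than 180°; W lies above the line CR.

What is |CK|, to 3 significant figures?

38.9

Checks: |MK| = 13.00 ✓; ∠(MK, KW) = 90.00° ✓; |KW| = 33.30 ✓; |CW| = 68.96 ✓.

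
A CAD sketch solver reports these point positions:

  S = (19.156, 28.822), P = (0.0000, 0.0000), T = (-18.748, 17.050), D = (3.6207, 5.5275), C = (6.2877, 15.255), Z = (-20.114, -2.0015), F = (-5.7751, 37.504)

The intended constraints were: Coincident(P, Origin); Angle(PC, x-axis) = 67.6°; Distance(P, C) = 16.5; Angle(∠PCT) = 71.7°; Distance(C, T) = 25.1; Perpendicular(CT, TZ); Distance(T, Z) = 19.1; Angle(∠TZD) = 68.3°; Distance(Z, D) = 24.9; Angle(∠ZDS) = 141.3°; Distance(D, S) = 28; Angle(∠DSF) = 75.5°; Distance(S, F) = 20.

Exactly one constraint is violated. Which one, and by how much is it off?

Distance(S, F) = 20 — off by 6.40.

P = (0.00, 0.00) ✓; PC at 67.60° ✓; |PC| = 16.50 ✓; ∠PCT = 71.70° ✓; |CT| = 25.10 ✓; ∠(CT, TZ) = 90.00° ✓; |TZ| = 19.10 ✓; ∠TZD = 68.30° ✓; |ZD| = 24.90 ✓; ∠ZDS = 141.3° ✓; |DS| = 28.00 ✓; ∠DSF = 75.50° ✓; |SF| = 26.40 ✗.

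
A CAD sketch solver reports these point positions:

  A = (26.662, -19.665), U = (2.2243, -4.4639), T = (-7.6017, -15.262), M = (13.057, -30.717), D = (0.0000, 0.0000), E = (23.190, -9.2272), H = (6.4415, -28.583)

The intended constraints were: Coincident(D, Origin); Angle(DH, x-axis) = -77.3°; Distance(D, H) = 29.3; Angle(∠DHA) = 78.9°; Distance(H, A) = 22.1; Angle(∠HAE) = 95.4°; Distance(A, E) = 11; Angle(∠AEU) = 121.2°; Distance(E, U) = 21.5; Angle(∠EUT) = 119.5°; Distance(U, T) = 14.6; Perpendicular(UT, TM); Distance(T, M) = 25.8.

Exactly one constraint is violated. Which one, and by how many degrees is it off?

Perpendicular(UT, TM) — off by 5.50°.

D = (0.00, 0.00) ✓; DH at -77.30° ✓; |DH| = 29.30 ✓; ∠DHA = 78.90° ✓; |HA| = 22.10 ✓; ∠HAE = 95.40° ✓; |AE| = 11.00 ✓; ∠AEU = 121.2° ✓; |EU| = 21.50 ✓; ∠EUT = 119.5° ✓; |UT| = 14.60 ✓; ∠(UT, TM) = 95.50° ✗; |TM| = 25.80 ✓.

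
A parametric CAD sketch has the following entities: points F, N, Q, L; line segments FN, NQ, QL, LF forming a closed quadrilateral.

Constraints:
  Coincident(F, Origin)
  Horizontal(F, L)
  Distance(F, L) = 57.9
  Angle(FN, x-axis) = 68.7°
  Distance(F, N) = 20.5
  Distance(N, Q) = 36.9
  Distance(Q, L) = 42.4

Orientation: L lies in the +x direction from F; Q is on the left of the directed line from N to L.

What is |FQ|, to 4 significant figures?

54.56

Checks: |NQ| = 36.90 ✓; |QL| = 42.40 ✓.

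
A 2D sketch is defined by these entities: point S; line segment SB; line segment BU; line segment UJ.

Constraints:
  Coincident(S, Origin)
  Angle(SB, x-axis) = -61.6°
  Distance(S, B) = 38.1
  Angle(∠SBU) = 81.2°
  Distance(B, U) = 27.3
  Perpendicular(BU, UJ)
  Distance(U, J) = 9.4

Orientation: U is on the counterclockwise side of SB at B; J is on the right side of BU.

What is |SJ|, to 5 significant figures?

51.719

∠SBU = 81.2°, so BU runs at -61.6° + (180° − 81.2°) = 37.200° from the x-axis; with |BU| = 27.3, U = B + 27.3·(cos 37.200°, sin 37.200°) = (39.867, -17.009). BU is perpendicular to UJ; with |UJ| = 9.4 on the right of BU, J = U + 9.4·(0.60460, -0.79653) = (45.550, -24.496). Then |SJ| = |J − S| = 51.719.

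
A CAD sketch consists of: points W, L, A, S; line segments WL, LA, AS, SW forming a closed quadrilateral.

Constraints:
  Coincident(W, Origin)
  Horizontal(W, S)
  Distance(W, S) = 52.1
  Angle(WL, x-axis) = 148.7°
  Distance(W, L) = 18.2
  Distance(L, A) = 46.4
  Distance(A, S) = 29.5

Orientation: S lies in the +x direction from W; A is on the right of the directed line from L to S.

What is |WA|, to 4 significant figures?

28.24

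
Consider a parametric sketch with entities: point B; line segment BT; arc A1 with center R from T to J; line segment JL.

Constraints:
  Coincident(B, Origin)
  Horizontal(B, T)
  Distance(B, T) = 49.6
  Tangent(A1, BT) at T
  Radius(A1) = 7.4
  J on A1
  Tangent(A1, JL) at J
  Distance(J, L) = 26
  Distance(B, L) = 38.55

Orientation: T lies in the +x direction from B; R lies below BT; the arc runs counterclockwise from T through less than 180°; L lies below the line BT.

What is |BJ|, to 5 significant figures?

43.528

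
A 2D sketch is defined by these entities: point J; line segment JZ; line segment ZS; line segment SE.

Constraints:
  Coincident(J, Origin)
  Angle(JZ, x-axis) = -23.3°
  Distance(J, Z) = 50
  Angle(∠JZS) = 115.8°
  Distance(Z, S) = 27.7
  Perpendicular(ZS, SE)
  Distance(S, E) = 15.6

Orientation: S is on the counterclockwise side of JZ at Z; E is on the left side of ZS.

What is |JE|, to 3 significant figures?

57.5

J is at the origin; JZ runs at -23.3° with length 50.0, so Z = 50.0·(cos -23.3°, sin -23.3°) = (45.9, -19.8). ∠JZS = 115.8°, so ZS runs at -23.3° + (180° − 115.8°) = 40.9° from the x-axis; with |ZS| = 27.7, S = Z + 27.7·(cos 40.9°, sin 40.9°) = (66.9, -1.64). ZS ⟂ SE; with |SE| = 15.6 on the left of ZS, E = S + 15.6·(-0.655, 0.756) = (56.6, 10.2). Then |JE| = |E − J| = 57.5.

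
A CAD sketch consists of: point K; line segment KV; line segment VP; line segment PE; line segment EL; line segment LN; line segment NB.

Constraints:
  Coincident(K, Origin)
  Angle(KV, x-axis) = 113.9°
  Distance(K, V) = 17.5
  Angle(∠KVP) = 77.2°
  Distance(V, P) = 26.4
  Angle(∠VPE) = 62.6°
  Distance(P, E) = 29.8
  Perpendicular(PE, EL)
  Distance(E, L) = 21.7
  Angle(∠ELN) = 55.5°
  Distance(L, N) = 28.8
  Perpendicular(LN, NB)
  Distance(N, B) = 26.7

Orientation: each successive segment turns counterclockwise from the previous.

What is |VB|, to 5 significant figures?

41.062

∠ELN = 55.5° gives LN at -171.40° from the x-axis; with |LN| = 28.8, N = (-20.448, 2.4192). The perpendicularity gives NB at right angles to LN, so NB runs at -81.400°; with |NB| = 26.7, B = (-16.455, -23.981). Then |VB| = |B − V| = 41.062.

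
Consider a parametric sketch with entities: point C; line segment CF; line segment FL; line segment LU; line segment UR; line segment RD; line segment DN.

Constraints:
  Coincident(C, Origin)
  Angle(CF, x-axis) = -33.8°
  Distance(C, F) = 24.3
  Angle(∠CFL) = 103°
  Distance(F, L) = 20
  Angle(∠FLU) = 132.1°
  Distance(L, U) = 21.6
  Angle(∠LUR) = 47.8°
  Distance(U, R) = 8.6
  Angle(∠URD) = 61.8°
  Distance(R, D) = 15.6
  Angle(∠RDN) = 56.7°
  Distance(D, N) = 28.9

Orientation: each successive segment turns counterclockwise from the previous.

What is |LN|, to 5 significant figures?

38.696

C is at the origin; CF runs at -33.8° with length 24.3, so F = (20.193, -13.518). ∠CFL = 103.0° gives FL at 43.200° from the x-axis; with |FL| = 20.0, L = (34.772, 0.17296). ∠FLU = 132.1° gives LU at 91.100° from the x-axis; with |LU| = 21.6, U = (34.358, 21.769). ∠LUR = 47.8° gives UR at -136.70° from the x-axis; with |UR| = 8.6, R = (28.099, 15.871). ∠URD = 61.8° gives RD at -18.500° from the x-axis; with |RD| = 15.6, D = (42.893, 10.921). ∠RDN = 56.7° gives DN at 104.80° from the x-axis; with |DN| = 28.9, N = (35.510, 38.862). Then |LN| = |N − L| = 38.696.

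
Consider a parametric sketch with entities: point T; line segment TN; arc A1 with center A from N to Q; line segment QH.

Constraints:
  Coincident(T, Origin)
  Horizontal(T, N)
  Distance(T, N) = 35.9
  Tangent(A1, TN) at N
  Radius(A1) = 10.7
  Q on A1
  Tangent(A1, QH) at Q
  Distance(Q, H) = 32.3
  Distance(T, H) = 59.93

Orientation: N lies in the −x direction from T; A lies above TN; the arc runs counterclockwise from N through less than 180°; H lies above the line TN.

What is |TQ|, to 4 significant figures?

30.39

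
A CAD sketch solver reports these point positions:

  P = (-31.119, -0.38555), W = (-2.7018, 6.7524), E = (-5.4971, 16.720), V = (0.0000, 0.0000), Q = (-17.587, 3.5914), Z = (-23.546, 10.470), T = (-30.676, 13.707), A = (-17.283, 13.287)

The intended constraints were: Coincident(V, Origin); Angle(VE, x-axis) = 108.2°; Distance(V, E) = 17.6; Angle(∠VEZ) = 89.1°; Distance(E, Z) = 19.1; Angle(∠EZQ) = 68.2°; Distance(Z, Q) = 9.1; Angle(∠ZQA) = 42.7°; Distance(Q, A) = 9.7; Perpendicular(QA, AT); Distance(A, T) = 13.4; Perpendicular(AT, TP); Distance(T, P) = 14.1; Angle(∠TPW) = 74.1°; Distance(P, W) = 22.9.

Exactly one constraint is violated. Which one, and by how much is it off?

Distance(P, W) = 22.9 — off by 6.40.

V = (0.00, 0.00) ✓; VE at 108.2° ✓; |VE| = 17.60 ✓; ∠VEZ = 89.10° ✓; |EZ| = 19.10 ✓; ∠EZQ = 68.20° ✓; |ZQ| = 9.101 ✓; ∠ZQA = 42.70° ✓; |QA| = 9.700 ✓; ∠(QA, AT) = 90.00° ✓; |AT| = 13.40 ✓; ∠(AT, TP) = 90.00° ✓; |TP| = 14.10 ✓; ∠TPW = 74.10° ✓; |PW| = 29.30 ✗.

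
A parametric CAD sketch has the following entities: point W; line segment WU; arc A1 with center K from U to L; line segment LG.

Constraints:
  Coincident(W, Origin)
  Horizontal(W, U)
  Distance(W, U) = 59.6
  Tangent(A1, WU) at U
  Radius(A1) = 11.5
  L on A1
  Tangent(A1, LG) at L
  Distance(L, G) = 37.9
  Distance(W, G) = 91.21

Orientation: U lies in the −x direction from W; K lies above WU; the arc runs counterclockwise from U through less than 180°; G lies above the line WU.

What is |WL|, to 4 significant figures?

55.19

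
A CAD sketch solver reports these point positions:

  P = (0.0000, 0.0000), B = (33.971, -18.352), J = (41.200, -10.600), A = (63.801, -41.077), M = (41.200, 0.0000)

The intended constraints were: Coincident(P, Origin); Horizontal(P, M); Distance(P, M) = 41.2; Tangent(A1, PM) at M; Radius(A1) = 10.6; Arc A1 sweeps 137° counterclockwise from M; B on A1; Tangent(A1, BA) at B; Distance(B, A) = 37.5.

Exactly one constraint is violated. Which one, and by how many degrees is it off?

Tangent(A1, BA) at B — off by 5.70°.

P = (0.00, 0.00) ✓; P.y = 0.00, M.y = 0.00 ✓; |PM| = 41.20 ✓; ∠(JM, MP) = 90.00° ✓; |JM| = 10.60 ✓; bearing(J→B) − bearing(J→M) = 137.0° ✓; |JB| = 10.60 ✓; ∠(JB, BA) = 84.30° ✗; |BA| = 37.50 ✓.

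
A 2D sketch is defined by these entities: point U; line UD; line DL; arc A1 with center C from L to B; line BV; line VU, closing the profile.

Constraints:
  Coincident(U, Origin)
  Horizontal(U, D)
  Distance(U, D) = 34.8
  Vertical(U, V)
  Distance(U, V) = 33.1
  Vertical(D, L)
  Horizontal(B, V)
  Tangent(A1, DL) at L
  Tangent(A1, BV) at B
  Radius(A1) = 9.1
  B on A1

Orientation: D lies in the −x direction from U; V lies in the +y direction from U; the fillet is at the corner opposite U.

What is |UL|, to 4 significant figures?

42.27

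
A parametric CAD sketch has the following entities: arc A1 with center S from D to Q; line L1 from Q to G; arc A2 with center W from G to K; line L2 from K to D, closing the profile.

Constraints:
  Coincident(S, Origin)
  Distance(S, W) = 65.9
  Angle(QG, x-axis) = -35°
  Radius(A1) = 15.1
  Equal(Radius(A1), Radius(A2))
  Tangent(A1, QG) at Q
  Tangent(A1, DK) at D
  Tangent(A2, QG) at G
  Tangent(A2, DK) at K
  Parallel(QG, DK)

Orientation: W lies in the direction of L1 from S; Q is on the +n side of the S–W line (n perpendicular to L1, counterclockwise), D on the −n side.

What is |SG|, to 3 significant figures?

67.6

Tangency of A1 to both parallel lines with radius 15.1 puts Q and D at S ± 15.1·n: Q = (8.66, 12.4), D = (-8.66, -12.4). Equal radii place G and K the same way about W: G = W + 15.1·n = (62.6, -25.4), K = W − 15.1·n = (45.3, -50.2). Then |SG| = |G − S| = 67.6.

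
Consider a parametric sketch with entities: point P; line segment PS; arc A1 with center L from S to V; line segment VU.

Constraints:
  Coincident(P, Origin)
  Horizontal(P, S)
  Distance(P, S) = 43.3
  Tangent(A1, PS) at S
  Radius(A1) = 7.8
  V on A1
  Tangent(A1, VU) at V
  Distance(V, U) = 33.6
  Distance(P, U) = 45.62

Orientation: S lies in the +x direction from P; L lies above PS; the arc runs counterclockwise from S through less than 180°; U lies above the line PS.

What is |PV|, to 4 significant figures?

50.70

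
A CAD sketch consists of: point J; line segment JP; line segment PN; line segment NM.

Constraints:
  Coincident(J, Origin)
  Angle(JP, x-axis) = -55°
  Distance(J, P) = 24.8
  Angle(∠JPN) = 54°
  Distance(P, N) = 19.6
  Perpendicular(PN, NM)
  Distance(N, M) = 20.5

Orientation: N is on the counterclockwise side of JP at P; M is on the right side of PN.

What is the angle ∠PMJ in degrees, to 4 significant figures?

36.66°

∠JPN = 54.0°, so PN runs at -55.0° + (180° − 54.0°) = 71.00° from the x-axis; with |PN| = 19.6, N = P + 19.6·(cos 71.00°, sin 71.00°) = (20.61, -1.783). The perpendicularity gives NM at right angles to PN; with |NM| = 20.5 on the right of PN, M = N + 20.5·(0.9455, -0.3256) = (39.99, -8.457). Then cos ∠PMJ = MP·MJ / (|MP||MJ|), giving 36.66°.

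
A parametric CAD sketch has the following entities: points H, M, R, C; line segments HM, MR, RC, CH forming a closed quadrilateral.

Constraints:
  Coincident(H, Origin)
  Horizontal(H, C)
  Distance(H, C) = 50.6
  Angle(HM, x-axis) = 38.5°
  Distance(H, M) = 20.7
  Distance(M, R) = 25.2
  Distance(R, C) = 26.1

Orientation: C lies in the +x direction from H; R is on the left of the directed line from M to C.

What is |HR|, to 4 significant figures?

45.57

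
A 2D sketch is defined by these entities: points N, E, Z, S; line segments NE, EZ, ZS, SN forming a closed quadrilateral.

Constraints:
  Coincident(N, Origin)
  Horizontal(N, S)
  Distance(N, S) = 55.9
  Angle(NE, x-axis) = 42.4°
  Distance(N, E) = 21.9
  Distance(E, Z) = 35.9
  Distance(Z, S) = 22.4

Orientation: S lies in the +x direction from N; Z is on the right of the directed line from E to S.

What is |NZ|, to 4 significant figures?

40.49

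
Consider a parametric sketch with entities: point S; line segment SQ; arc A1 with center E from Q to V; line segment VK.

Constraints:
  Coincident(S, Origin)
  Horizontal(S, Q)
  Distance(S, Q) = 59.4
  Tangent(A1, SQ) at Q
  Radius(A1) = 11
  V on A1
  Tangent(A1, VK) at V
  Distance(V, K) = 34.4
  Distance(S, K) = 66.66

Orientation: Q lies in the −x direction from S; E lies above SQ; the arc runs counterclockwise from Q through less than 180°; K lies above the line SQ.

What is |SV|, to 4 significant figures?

49.66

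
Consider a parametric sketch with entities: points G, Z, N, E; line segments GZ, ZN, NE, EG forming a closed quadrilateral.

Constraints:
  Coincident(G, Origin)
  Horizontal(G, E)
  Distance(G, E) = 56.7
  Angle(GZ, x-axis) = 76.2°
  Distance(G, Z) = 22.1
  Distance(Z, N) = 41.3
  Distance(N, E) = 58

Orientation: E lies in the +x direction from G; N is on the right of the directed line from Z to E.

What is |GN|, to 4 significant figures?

19.84

Checks: |ZN| = 41.30 ✓; |NE| = 58.00 ✓.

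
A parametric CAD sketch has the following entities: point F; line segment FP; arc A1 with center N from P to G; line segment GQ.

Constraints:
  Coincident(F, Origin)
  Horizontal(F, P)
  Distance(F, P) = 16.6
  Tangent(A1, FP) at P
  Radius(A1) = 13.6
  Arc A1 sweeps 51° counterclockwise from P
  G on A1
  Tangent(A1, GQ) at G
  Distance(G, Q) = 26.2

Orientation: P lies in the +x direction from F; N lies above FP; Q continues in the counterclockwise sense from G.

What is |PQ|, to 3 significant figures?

37.1

F is at the origin; F and P share the same y with |FP| = 16.6 and P on the +x side, so P = (16.6, 0.00). Tangency of A1 to FP means the radius NP is perpendicular to FP, so N = P + (0, 13.6) = (16.6, 13.6). On A1, P sits at bearing -90° from N; a 51° counterclockwise sweep puts G at bearing -39°, so G = N + 13.6·(cos -39°, sin -39°) = (27.2, 5.04). A1 meets GQ tangentially, so NG is at right angles to GQ, so GQ runs along (−sin -39°, cos -39°); with |GQ| = 26.2, Q = (43.7, 25.4). Then |PQ| = |Q − P| = 37.1.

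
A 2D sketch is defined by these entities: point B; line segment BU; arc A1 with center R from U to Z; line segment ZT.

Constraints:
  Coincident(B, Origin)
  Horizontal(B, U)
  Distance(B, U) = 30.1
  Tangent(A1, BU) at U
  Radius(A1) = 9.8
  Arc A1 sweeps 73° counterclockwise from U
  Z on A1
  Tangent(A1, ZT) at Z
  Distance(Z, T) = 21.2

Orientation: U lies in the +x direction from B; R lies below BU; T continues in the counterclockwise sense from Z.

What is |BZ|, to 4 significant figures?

21.86

B is at the origin; B and U share the same y with |BU| = 30.1 and U on the +x side, so U = (30.10, 0.000). Since A1 is tangent to BU there, RU ⟂ BU, so R = U + (0, -9.8) = (30.10, -9.800). On A1, U sits at bearing 90° from R; a 73° counterclockwise sweep puts Z at bearing 163°, so Z = R + 9.8·(cos 163°, sin 163°) = (20.73, -6.935). Then |BZ| = |Z − B| = 21.86.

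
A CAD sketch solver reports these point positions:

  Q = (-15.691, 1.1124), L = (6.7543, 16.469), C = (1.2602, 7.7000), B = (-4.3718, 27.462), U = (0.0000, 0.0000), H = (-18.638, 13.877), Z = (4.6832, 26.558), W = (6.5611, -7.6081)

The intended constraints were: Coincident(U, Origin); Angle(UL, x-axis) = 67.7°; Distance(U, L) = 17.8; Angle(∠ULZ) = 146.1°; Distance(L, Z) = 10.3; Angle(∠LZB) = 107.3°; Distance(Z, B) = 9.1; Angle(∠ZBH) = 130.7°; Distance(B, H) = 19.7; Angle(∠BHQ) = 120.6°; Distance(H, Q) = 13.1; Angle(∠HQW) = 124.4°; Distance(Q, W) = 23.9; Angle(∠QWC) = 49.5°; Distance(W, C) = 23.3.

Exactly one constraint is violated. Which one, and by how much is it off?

Distance(W, C) = 23.3 — off by 7.10.

U = (0.00, 0.00) ✓; UL at 67.70° ✓; |UL| = 17.80 ✓; ∠ULZ = 146.1° ✓; |LZ| = 10.30 ✓; ∠LZB = 107.3° ✓; |ZB| = 9.100 ✓; ∠ZBH = 130.7° ✓; |BH| = 19.70 ✓; ∠BHQ = 120.6° ✓; |HQ| = 13.10 ✓; ∠HQW = 124.4° ✓; |QW| = 23.90 ✓; ∠QWC = 49.50° ✓; |WC| = 16.20 ✗.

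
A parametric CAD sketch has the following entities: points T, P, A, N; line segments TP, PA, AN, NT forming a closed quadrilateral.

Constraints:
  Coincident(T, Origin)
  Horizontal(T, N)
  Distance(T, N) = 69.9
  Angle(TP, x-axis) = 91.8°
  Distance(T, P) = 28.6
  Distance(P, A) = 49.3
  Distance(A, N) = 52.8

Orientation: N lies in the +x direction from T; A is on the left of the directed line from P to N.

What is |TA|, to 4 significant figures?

64.76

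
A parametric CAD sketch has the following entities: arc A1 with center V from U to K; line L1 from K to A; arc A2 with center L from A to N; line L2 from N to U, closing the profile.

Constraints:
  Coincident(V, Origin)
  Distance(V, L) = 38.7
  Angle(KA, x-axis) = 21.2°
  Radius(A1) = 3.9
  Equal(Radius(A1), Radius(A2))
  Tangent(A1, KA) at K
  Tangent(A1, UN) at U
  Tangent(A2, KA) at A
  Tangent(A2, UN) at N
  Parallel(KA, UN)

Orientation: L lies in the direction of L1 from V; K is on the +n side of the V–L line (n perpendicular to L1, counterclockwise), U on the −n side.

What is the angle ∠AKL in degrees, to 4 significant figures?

5.755°

Tangency of A1 to both parallel lines with radius 3.9 puts K and U at V ± 3.9·n: K = (-1.410, 3.636), U = (1.410, -3.636). Equal radii place A and N the same way about L: A = L + 3.9·n = (34.67, 17.63), N = L − 3.9·n = (37.49, 10.36). Then cos ∠AKL = KA·KL / (|KA||KL|), giving 5.755°.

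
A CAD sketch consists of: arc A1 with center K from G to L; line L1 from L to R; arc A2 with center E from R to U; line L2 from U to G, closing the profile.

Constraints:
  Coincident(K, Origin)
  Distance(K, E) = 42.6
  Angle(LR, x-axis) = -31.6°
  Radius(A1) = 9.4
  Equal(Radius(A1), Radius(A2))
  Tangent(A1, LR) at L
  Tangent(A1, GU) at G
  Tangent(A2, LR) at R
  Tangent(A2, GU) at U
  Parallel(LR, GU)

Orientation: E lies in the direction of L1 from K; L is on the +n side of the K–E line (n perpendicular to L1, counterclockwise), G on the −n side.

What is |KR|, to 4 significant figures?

43.62

Tangency of A1 to both parallel lines with radius 9.4 puts L and G at K ± 9.4·n: L = (4.925, 8.006), G = (-4.925, -8.006). Equal radii place R and U the same way about E: R = E + 9.4·n = (41.21, -14.32), U = E − 9.4·n = (31.36, -30.33). Then |KR| = |R − K| = 43.62.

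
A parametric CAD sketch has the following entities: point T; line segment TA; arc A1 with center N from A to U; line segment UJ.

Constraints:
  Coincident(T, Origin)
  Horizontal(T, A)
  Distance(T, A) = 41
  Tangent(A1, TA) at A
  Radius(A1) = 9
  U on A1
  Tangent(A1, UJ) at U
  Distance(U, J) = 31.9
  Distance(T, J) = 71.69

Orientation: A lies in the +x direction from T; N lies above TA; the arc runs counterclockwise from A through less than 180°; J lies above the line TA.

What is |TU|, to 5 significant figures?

49.278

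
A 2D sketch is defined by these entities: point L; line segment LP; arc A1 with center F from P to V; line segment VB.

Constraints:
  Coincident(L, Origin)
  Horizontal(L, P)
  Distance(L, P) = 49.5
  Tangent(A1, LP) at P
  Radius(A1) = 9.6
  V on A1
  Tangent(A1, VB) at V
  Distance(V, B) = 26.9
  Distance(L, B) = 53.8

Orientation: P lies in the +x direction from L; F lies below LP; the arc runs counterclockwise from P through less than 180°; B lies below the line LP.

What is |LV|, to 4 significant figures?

41.02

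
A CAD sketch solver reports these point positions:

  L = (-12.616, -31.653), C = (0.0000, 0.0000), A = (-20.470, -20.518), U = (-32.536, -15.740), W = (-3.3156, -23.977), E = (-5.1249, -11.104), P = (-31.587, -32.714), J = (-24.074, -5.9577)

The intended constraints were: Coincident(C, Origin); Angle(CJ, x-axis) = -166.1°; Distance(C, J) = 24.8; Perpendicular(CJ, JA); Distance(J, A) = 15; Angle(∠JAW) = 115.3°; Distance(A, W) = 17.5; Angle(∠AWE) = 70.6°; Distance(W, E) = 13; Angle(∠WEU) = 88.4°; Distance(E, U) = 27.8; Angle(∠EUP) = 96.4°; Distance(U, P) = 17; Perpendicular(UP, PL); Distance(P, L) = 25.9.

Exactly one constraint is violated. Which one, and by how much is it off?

Distance(P, L) = 25.9 — off by 6.90.

C = (0.00, 0.00) ✓; CJ at -166.1° ✓; |CJ| = 24.80 ✓; ∠(CJ, JA) = 90.00° ✓; |JA| = 15.00 ✓; ∠JAW = 115.3° ✓; |AW| = 17.50 ✓; ∠AWE = 70.60° ✓; |WE| = 13.00 ✓; ∠WEU = 88.40° ✓; |EU| = 27.80 ✓; ∠EUP = 96.40° ✓; |UP| = 17.00 ✓; ∠(UP, PL) = 90.00° ✓; |PL| = 19.00 ✗.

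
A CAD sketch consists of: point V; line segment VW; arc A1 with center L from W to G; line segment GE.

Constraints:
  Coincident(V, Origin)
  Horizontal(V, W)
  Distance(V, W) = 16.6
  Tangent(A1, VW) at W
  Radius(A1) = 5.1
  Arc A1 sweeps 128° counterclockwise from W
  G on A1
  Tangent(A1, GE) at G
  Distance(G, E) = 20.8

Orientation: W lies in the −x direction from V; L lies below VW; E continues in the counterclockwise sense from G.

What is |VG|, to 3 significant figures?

22.2

Tangency of A1 to VW means the radius LW is perpendicular to VW, so L = W + (0, -5.1) = (-16.6, -5.10). On A1, W sits at bearing 90° from L; a 128° counterclockwise sweep puts G at bearing 218°, so G = L + 5.1·(cos 218°, sin 218°) = (-20.6, -8.24). Then |VG| = |G − V| = 22.2.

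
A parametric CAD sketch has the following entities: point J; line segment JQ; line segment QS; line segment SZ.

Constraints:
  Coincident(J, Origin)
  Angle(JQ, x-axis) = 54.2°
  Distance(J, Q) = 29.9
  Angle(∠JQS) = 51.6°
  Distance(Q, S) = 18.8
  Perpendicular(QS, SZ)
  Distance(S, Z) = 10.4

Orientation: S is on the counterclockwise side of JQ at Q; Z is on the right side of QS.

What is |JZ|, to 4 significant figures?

33.83

J is at the origin; JQ runs at 54.2° with length 29.9, so Q = 29.9·(cos 54.2°, sin 54.2°) = (17.49, 24.25). ∠JQS = 51.6°, so QS runs at 54.2° + (180° − 51.6°) = 182.6° from the x-axis; with |QS| = 18.8, S = Q + 18.8·(cos 182.6°, sin 182.6°) = (-1.290, 23.40). The perpendicularity gives SZ at right angles to QS; with |SZ| = 10.4 on the right of QS, Z = S + 10.4·(-0.04536, 0.9990) = (-1.762, 33.79). Then |JZ| = |Z − J| = 33.83.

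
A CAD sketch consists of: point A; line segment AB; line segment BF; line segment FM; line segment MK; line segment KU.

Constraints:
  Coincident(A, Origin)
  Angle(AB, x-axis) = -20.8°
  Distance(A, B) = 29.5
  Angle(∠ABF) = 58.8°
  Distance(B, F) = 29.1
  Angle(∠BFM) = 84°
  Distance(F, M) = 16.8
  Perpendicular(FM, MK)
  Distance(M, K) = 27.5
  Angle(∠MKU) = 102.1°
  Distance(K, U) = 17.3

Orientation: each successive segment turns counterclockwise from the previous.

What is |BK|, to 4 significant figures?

13.83

A is at the origin; AB runs at -20.8° with length 29.5, so B = (27.58, -10.48). ∠ABF = 58.8° gives BF at 100.4° from the x-axis; with |BF| = 29.1, F = (22.32, 18.15). ∠BFM = 84.0° gives FM at -163.6° from the x-axis; with |FM| = 16.8, M = (6.208, 13.40). The perpendicularity gives MK at right angles to FM, so MK runs at -73.60°; with |MK| = 27.5, K = (13.97, -12.98). Then |BK| = |K − B| = 13.83.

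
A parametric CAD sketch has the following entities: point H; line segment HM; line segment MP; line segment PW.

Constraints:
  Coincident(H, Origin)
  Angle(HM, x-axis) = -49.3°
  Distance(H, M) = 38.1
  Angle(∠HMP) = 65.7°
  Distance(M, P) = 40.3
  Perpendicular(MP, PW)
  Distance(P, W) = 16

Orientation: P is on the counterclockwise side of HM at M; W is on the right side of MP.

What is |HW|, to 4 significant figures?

56.38

H is at the origin; HM runs at -49.3° with length 38.1, so M = 38.1·(cos -49.3°, sin -49.3°) = (24.84, -28.88). ∠HMP = 65.7°, so MP runs at -49.3° + (180° − 65.7°) = 65.00° from the x-axis; with |MP| = 40.3, P = M + 40.3·(cos 65.00°, sin 65.00°) = (41.88, 7.639). MP is perpendicular to PW; with |PW| = 16.0 on the right of MP, W = P + 16.0·(0.9063, -0.4226) = (56.38, 0.8774). Then |HW| = |W − H| = 56.38.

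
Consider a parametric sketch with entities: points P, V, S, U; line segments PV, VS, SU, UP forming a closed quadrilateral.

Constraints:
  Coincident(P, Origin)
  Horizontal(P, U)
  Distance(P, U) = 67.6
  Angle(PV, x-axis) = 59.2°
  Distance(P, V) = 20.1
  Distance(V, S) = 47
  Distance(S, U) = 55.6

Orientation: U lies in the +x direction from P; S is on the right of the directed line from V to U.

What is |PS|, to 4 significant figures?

35.00

Checks: |VS| = 47.00 ✓; |SU| = 55.60 ✓.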